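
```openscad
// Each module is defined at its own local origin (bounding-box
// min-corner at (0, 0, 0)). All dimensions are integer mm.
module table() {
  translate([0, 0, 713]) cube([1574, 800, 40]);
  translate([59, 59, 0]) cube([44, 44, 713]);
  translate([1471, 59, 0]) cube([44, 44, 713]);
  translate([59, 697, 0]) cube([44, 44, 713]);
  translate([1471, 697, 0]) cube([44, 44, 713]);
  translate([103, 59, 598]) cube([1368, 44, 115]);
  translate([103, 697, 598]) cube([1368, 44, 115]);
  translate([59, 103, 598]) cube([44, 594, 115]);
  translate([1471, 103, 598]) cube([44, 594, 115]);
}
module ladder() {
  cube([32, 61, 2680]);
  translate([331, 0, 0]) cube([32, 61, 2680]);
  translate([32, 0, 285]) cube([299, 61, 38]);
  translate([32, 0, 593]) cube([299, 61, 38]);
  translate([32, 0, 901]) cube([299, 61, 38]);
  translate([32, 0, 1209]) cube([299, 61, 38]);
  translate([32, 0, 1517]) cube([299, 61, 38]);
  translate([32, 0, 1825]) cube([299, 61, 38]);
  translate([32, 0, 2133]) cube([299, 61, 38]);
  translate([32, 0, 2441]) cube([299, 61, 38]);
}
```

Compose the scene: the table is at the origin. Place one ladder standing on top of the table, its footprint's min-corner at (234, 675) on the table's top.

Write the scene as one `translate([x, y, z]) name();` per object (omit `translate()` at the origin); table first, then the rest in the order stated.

table();
translate([234, 675, 753]) ladder();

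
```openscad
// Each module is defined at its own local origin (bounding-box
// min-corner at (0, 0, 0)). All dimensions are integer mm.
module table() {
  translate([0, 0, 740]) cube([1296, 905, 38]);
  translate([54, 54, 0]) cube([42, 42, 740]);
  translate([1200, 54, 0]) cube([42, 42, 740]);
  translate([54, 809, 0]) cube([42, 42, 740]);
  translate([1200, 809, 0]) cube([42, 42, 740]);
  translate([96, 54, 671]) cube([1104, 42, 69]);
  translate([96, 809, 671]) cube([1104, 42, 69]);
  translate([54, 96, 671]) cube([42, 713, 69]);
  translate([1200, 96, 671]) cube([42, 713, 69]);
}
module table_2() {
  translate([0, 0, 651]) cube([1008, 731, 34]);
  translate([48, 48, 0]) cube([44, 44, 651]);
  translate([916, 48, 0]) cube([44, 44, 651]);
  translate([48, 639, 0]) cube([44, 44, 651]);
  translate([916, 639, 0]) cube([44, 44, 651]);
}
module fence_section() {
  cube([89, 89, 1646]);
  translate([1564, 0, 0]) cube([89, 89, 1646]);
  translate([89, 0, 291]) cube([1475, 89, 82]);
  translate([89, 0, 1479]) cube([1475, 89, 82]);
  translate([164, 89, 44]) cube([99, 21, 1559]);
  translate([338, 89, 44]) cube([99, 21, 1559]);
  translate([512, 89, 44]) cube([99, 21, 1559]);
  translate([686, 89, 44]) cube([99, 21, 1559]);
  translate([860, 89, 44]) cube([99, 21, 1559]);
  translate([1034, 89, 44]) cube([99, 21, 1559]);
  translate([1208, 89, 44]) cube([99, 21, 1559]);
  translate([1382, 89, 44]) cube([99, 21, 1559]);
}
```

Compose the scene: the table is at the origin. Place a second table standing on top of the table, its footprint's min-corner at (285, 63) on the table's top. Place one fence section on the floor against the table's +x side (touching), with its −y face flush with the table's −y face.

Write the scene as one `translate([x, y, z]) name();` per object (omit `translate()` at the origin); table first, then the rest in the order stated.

table();
translate([285, 63, 778]) table_2();
translate([1296, 0, 0]) fence_section();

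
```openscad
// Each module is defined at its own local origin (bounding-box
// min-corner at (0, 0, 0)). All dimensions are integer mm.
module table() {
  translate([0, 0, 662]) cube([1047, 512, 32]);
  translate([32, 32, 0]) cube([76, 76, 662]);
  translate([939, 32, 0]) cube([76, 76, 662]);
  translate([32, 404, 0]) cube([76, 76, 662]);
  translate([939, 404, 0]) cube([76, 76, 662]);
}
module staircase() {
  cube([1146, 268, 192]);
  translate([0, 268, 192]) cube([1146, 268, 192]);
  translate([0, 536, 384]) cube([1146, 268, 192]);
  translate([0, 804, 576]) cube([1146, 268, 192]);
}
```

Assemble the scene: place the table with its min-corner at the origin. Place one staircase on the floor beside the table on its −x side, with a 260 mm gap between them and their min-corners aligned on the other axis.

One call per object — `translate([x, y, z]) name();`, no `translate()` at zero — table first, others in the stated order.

table();
translate([-1406, 0, 0]) staircase();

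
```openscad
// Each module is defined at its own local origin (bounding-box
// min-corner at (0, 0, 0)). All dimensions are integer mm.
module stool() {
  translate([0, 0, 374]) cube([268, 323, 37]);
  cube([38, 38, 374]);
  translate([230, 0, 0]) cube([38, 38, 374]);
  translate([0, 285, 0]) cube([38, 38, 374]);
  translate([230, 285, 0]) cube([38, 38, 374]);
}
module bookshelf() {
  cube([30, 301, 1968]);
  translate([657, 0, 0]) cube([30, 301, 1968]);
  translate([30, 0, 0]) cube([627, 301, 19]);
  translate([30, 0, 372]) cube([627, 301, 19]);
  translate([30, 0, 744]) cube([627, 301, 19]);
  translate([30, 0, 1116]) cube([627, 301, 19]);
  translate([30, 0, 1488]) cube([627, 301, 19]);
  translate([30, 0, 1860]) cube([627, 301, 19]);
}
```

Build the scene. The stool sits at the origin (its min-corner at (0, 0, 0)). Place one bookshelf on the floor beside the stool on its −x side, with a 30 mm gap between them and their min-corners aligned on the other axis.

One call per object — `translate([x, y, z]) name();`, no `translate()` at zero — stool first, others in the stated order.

stool();
translate([-717, 0, 0]) bookshelf();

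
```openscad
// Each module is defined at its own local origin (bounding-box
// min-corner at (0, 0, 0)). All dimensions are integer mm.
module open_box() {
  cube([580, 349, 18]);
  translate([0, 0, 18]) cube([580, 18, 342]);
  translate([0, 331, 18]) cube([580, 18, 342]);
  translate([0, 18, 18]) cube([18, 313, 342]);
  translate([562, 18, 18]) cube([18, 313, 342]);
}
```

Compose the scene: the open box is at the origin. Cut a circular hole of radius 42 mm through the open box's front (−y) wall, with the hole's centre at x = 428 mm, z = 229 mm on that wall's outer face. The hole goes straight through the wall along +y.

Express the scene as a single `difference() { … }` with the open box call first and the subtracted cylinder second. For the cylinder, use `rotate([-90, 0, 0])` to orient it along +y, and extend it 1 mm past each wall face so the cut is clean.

difference() {
  open_box();
  translate([428, -1, 229]) rotate([-90, 0, 0]) cylinder(h = 20, r = 42);
}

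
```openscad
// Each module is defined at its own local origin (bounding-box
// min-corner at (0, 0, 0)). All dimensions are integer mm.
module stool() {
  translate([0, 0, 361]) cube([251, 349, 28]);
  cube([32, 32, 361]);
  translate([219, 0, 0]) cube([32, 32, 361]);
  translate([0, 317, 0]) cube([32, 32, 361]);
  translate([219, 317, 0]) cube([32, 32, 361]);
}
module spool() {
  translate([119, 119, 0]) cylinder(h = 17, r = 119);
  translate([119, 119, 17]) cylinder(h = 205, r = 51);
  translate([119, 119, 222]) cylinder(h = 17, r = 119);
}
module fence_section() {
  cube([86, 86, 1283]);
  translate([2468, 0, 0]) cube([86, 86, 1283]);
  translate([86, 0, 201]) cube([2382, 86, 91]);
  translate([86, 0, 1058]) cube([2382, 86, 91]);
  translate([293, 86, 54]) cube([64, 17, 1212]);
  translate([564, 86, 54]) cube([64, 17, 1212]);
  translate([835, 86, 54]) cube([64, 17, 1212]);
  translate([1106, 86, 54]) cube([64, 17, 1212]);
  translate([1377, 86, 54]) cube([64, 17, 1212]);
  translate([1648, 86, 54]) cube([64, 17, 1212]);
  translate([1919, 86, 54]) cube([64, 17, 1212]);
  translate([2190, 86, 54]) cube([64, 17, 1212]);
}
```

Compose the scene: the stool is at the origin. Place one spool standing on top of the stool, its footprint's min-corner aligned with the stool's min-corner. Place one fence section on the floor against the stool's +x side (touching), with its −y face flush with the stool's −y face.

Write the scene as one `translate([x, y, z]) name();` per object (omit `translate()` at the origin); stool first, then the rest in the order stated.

stool();
translate([0, 0, 389]) spool();
translate([251, 0, 0]) fence_section();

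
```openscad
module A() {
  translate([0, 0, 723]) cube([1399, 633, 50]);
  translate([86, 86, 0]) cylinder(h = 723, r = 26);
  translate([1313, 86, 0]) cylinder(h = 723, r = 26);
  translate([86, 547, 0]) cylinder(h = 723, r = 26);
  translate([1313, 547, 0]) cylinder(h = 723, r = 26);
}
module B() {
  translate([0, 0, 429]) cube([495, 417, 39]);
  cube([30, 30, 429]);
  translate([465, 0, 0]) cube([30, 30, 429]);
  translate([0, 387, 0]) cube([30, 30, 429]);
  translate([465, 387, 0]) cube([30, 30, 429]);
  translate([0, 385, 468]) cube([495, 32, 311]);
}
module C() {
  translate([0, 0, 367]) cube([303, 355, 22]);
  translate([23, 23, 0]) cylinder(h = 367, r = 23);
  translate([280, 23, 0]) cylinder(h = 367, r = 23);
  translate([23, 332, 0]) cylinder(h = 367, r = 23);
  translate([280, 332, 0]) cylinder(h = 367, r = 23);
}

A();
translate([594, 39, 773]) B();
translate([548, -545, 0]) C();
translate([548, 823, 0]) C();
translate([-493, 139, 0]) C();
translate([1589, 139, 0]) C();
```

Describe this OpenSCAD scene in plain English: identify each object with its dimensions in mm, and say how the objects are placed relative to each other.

A is a table with a 1399×633 mm rectangular top, 50 mm thick, top surface at z = 773 mm, supported by four round legs of 52 mm diameter, each leg's bounding box inset 60 mm from the nearest pair of top edges, running from the floor.

B is a chair. The seat is a 495×417×39 mm slab with its top at z = 468 mm, on four 30×30 mm corner legs (flush with the seat edges, standing on z = 0). A flat backrest 32 mm thick, 311 mm tall, spans the full seat width and rises from the seat top along its +y edge, rear face flush with the rear of the seat.

C is a simple wooden stool: a rectangular seat 303 mm (x) by 355 mm (y), 22 mm thick, top face at z = 389 mm, on four round legs, each 46 mm in diameter. The legs rest on z = 0, each leg's axis is inset half a diameter from the nearest pair of seat edges (so the leg's bounding box is flush with the corner).

The chair is on top of the table. Four stools sit around the table at the −y, +y, −x, +x sides.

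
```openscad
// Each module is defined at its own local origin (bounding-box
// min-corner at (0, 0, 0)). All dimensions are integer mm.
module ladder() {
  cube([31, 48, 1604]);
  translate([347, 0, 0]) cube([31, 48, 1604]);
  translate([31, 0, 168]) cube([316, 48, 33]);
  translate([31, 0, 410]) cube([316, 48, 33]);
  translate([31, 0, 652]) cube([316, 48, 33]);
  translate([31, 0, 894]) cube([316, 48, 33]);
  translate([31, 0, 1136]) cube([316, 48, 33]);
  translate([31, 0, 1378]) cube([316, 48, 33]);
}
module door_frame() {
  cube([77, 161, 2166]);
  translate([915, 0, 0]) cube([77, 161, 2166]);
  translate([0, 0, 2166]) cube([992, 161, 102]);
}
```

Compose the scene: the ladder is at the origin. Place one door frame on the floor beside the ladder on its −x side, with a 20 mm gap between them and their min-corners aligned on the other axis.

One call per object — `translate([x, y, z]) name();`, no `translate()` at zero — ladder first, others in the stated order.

ladder();
translate([-1012, 0, 0]) door_frame();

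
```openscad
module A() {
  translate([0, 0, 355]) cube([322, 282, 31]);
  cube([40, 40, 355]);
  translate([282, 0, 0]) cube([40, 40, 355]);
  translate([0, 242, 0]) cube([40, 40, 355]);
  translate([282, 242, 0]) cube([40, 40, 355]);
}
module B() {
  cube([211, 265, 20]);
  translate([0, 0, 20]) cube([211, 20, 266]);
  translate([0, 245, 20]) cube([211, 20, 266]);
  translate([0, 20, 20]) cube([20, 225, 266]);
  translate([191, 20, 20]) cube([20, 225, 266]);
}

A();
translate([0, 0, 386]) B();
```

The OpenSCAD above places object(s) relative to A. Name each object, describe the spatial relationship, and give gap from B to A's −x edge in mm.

The open box's min-x is at 0; the stool's min-x is 0; gap = 0 mm.

A is a stool. B is an open box. The open box is on top of the stool. The gap from the open box to the stool's −x edge is 0 mm.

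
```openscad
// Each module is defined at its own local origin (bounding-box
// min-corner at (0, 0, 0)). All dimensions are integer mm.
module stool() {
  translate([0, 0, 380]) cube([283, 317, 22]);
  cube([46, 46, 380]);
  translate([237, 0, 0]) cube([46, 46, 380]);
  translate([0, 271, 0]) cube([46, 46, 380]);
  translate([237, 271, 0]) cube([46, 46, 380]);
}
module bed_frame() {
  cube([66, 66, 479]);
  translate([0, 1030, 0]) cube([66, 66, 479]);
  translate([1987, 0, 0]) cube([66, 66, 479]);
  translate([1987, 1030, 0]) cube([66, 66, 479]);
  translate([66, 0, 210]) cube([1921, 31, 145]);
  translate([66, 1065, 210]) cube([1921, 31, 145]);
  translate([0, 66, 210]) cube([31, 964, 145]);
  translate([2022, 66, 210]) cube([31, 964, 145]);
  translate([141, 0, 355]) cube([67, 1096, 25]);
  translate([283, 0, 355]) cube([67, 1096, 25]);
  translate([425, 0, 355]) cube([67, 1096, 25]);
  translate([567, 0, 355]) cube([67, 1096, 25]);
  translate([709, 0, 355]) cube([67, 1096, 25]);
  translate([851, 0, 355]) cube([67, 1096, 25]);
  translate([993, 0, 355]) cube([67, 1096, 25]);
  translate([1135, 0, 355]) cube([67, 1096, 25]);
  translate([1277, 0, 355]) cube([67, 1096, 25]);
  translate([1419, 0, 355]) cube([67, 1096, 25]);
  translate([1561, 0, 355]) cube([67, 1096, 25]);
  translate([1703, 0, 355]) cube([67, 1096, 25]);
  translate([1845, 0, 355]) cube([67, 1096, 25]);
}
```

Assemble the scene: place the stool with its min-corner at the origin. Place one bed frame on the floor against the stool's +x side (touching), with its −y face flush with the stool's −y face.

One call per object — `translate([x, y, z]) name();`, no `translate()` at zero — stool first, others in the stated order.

stool();
translate([283, 0, 0]) bed_frame();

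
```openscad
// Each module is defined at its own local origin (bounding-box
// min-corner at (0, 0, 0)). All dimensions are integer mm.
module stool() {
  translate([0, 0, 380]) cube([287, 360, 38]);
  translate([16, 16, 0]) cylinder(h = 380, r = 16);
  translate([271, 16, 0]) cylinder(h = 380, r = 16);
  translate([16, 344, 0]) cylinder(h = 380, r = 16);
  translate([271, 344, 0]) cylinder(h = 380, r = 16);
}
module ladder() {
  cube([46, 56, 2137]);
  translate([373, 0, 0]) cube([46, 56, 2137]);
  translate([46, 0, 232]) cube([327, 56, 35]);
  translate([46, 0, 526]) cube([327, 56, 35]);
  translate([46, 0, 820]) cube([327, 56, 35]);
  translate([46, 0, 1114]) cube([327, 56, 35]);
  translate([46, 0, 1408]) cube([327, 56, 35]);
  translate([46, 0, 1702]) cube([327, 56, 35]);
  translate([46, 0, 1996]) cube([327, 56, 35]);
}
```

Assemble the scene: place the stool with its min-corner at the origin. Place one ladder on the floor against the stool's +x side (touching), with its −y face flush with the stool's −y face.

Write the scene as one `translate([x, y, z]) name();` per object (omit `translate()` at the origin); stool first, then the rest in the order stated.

stool();
translate([287, 0, 0]) ladder();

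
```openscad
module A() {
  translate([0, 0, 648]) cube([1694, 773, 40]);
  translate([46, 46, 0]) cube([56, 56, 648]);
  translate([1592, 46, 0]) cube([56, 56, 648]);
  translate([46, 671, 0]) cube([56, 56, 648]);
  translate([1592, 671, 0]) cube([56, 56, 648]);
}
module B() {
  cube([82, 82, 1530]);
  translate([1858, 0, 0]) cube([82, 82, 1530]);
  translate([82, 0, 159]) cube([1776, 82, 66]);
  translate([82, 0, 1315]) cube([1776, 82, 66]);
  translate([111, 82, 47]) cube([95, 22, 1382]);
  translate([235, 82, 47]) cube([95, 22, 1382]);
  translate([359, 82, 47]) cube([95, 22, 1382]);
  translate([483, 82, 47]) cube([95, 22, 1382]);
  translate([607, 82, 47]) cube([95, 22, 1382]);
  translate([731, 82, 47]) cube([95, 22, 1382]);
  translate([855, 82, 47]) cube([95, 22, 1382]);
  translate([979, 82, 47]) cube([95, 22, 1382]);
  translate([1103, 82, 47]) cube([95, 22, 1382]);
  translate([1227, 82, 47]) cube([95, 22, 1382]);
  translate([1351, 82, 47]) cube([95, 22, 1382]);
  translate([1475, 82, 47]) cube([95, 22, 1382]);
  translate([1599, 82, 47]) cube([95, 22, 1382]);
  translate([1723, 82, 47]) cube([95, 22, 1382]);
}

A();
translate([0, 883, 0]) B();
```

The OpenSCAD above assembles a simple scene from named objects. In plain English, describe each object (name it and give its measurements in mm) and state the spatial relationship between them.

A is a rectangular dining table. The top is 1694×773×40 mm with its upper surface at z = 688 mm. It stands on four 56×56 mm square legs, each inset 46 mm from the nearest pair of top edges, running from the floor to the underside of the top.

B is a fence section. Two 82×82 mm posts, 1530 mm tall, stand on the floor with a clear span of 1776 mm between their inner faces. Two horizontal rails of 82×66 mm section span the gap between the posts with their undersides at z = 159 mm and z = 1315 mm, flush with the posts' −y face. 14 pickets, each 95 mm wide, 22 mm thick and 1382 mm tall, are fixed to the +y face of the rails with their bottoms at z = 47 mm, evenly spaced across the span with equal gaps (rounded down to the nearest mm) at the −x end and between each pair — any rounding remainder accumulates at the +x end.

The fence section is on the floor beside the table on its +y side.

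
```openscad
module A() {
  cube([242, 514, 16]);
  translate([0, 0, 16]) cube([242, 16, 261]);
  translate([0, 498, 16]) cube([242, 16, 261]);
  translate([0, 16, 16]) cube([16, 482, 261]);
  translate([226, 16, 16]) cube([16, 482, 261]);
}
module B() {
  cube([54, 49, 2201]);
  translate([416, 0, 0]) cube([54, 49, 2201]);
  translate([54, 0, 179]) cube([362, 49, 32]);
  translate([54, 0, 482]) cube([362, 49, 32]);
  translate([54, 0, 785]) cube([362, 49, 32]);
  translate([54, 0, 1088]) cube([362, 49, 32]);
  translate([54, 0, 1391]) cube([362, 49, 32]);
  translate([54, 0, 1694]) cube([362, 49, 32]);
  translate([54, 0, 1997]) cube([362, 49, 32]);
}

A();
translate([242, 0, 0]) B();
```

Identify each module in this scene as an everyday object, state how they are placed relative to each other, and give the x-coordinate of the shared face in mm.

The open box's +x face and the ladder's −x face are both at x = 242 mm.

A is an open box. B is a ladder. The ladder is against the open box's +x side, with their −y faces flush. The x-coordinate of the shared face is 242 mm.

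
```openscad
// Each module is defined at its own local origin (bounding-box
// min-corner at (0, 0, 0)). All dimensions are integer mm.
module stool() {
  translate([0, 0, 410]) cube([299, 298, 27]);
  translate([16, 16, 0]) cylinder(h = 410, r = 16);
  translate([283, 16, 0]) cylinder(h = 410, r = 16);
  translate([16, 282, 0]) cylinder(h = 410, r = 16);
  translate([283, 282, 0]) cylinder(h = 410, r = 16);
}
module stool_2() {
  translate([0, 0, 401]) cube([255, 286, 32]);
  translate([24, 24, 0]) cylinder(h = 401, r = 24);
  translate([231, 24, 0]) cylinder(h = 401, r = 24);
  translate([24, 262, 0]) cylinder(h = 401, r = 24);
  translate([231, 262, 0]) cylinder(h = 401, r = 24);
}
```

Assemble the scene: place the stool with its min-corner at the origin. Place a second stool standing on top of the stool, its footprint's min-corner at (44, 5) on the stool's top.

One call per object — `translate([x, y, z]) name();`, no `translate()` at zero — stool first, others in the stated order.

stool();
translate([44, 5, 437]) stool_2();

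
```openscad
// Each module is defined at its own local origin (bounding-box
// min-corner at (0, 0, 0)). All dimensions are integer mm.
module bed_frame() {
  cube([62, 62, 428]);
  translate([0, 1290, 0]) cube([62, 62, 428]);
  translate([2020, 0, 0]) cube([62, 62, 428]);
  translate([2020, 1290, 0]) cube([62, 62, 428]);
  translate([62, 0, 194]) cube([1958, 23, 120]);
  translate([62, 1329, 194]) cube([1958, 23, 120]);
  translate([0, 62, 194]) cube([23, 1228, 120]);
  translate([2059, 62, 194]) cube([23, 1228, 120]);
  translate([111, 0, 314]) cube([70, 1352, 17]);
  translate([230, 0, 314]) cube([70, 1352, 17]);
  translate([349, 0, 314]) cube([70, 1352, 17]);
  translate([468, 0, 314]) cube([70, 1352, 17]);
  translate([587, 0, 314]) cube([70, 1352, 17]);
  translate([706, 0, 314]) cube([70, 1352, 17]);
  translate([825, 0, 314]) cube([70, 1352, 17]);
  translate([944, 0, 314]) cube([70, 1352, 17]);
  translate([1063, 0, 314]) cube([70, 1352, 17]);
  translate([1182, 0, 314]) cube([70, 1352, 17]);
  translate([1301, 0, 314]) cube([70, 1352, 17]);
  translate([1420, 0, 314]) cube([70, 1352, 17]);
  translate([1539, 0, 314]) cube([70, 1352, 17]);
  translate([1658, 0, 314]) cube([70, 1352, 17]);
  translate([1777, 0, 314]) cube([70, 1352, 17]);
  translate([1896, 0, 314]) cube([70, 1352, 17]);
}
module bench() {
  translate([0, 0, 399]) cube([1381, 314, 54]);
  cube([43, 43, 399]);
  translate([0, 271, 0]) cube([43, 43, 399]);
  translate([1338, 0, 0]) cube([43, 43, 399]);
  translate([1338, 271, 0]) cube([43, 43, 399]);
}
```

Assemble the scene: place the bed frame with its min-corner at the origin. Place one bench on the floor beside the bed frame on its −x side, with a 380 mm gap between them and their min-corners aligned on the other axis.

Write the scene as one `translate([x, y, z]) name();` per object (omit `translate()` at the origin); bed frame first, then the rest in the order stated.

bed_frame();
translate([-1761, 0, 0]) bench();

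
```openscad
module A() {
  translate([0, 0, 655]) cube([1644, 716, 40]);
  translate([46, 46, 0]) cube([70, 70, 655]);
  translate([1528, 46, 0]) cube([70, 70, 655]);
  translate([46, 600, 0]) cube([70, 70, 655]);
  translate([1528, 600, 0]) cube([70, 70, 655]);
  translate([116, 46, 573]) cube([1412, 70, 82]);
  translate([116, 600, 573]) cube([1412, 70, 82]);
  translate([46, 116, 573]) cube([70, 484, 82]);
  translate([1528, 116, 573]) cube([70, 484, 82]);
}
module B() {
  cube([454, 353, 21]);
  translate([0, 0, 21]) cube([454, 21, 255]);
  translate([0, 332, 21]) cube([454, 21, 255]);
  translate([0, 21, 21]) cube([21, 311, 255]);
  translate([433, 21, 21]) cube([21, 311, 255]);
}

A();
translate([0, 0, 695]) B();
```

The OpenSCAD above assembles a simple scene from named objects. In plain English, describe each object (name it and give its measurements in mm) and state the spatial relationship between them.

A is a rectangular dining table. The top is 1644×716×40 mm with its upper surface at z = 695 mm. It stands on four 70×70 mm square legs, each inset 46 mm from the nearest pair of top edges, running from the floor to the underside of the top. Four apron rails, 70 mm thick and 82 mm tall, run between adjacent legs with their top edges flush with the underside of the top and their outer faces flush with the legs' outer faces.

B is an open storage box with external size 454×353×276 mm and wall thickness 21 mm (the base is also 21 mm thick). The base covers the whole footprint; the four walls stand on the base, with the y-facing walls full-width and the x-facing walls fitting between their inner faces.

The open box is on top of the table.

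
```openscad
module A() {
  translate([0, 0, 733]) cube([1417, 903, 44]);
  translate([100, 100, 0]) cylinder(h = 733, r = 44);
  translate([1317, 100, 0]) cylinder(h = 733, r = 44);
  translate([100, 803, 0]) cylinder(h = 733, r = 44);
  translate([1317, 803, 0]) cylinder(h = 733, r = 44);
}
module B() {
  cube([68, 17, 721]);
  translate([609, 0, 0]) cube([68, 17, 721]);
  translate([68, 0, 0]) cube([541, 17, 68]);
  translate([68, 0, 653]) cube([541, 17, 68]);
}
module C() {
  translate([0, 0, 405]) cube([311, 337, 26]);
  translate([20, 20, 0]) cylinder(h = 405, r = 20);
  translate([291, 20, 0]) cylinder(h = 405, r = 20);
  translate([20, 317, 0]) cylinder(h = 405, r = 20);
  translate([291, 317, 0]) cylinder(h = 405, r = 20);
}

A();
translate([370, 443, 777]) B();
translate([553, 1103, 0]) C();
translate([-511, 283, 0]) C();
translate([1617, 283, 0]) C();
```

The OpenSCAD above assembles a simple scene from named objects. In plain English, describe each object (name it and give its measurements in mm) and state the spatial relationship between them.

A is a table with a 1417×903 mm rectangular top, 44 mm thick, top surface at z = 777 mm, supported by four round legs of 88 mm diameter, each leg's bounding box inset 56 mm from the nearest pair of top edges, running from the floor.

B is a picture frame with a 541×585 mm rectangular opening (x by z) and a uniform 68 mm border on every side. Frame depth is 17 mm along y. It is built from two vertical stiles running the full outside height and two horizontal rails spanning the gap between the stiles.

C is a four-legged stool. The seat is 311×337 mm, 26 mm thick, top at z = 431 mm. It stands on four round legs, each 40 mm in diameter, from z = 0 to the seat underside, each leg's axis is inset half a diameter from the nearest pair of seat edges (so the leg's bounding box is flush with the corner).

The picture frame is on top of the table, centred. Three stools sit around the table at the +y, −x, +x sides.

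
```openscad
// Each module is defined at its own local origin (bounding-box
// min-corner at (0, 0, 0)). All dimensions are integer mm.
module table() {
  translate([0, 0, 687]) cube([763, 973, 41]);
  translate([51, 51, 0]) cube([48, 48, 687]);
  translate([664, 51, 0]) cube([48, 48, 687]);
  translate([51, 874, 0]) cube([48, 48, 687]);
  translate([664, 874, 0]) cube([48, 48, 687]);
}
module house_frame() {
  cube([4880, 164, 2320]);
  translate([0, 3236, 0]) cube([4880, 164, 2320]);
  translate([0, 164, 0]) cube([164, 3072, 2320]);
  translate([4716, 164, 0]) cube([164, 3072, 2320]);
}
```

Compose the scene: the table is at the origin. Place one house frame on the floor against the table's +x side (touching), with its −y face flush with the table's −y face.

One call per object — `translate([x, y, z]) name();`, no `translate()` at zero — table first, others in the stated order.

table();
translate([763, 0, 0]) house_frame();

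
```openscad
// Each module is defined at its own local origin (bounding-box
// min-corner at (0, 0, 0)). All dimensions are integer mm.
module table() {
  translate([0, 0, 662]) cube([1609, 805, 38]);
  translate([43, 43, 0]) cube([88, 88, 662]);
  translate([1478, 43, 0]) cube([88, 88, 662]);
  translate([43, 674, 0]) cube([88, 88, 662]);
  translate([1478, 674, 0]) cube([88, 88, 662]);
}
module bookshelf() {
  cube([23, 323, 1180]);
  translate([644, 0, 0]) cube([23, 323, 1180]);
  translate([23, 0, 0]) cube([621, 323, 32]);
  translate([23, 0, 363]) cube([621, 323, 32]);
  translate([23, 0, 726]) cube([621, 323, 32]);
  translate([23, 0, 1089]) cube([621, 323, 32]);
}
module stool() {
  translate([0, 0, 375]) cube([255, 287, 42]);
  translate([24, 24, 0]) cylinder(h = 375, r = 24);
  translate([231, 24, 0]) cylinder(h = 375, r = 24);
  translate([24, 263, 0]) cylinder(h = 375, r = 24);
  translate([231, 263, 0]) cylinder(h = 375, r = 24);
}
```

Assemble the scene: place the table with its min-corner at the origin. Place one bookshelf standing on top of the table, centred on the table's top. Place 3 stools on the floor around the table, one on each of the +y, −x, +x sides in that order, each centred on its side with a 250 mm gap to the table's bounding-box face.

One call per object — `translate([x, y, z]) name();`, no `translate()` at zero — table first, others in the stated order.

table();
translate([471, 241, 700]) bookshelf();
translate([677, 1055, 0]) stool();
translate([-505, 259, 0]) stool();
translate([1859, 259, 0]) stool();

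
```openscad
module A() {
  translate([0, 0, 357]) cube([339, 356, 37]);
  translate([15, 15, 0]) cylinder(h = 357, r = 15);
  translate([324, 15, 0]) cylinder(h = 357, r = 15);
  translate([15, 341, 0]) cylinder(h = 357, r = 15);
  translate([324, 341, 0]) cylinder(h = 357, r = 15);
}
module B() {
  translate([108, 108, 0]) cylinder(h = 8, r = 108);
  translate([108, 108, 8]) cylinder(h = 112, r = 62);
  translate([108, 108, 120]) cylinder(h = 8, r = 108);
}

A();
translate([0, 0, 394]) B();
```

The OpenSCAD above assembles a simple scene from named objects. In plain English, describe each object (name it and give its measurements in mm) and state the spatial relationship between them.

A is a simple wooden stool: a rectangular seat 339 mm (x) by 356 mm (y), 37 mm thick, top face at z = 394 mm, on four round legs, each 30 mm in diameter. The legs rest on z = 0, each leg's axis is inset half a diameter from the nearest pair of seat edges (so the leg's bounding box is flush with the corner).

B is a spool: two coaxial disc flanges of radius 108 mm and thickness 8 mm, joined by a core cylinder of radius 62 mm and height 112 mm. The lower flange rests on z = 0 and the three cylinders share a vertical axis.

The spool is on top of the stool.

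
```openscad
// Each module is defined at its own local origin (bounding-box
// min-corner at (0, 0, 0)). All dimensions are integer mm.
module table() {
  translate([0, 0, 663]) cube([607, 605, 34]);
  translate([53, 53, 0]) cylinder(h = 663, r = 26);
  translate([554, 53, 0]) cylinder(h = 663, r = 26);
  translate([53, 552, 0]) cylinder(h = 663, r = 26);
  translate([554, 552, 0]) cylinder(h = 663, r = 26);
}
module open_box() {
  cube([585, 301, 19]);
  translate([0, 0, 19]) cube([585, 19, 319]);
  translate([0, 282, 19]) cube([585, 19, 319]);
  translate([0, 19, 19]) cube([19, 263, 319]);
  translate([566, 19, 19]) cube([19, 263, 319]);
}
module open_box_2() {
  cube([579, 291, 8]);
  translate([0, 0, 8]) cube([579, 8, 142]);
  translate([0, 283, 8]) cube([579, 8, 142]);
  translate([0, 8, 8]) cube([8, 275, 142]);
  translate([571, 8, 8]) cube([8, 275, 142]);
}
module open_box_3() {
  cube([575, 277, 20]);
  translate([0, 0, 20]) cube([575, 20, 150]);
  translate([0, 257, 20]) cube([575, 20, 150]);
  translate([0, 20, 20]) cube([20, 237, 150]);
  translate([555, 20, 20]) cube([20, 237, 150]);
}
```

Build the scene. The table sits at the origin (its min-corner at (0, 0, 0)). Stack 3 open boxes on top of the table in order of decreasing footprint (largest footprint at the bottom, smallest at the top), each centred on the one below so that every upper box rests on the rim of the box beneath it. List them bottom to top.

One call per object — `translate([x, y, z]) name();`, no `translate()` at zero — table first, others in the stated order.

table();
translate([11, 152, 697]) open_box();
translate([14, 157, 1035]) open_box_2();
translate([16, 164, 1185]) open_box_3();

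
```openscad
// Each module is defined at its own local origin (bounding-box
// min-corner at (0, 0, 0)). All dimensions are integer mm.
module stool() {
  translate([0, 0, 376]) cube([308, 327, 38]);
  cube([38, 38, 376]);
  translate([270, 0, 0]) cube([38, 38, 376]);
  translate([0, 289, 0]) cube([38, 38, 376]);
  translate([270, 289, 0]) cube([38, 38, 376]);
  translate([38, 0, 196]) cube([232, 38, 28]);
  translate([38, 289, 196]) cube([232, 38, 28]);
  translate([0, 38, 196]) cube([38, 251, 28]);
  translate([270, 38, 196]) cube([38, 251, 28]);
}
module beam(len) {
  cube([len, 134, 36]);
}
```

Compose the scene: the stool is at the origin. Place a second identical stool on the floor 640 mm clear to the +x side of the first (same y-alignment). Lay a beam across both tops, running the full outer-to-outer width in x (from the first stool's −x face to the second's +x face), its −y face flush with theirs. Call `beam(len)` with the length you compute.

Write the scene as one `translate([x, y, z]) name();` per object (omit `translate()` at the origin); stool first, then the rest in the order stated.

stool();
translate([948, 0, 0]) stool();
translate([0, 0, 414]) beam(1256);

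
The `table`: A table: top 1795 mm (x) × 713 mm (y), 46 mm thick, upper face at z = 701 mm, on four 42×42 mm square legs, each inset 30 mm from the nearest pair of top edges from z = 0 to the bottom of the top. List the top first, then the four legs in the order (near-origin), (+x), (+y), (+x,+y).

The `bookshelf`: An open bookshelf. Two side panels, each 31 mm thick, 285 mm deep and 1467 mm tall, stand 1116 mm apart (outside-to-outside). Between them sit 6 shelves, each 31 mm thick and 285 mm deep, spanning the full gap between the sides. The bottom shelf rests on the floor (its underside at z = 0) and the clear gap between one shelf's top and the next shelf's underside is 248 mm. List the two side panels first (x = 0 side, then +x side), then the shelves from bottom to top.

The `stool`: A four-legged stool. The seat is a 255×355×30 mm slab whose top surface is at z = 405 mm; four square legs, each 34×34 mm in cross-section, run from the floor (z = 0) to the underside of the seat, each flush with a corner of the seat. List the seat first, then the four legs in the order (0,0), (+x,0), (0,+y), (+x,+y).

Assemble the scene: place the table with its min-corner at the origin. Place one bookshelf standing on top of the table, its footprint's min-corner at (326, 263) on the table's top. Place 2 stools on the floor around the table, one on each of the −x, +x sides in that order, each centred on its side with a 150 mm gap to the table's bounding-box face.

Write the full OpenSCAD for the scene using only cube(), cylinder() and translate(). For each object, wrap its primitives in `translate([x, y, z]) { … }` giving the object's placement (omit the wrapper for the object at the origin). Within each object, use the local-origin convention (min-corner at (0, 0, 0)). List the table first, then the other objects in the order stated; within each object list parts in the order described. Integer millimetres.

translate([0, 0, 655]) cube([1795, 713, 46]);
translate([30, 30, 0]) cube([42, 42, 655]);
translate([1723, 30, 0]) cube([42, 42, 655]);
translate([30, 641, 0]) cube([42, 42, 655]);
translate([1723, 641, 0]) cube([42, 42, 655]);
translate([326, 263, 701]) {
  cube([31, 285, 1467]);
  translate([1085, 0, 0]) cube([31, 285, 1467]);
  translate([31, 0, 0]) cube([1054, 285, 31]);
  translate([31, 0, 279]) cube([1054, 285, 31]);
  translate([31, 0, 558]) cube([1054, 285, 31]);
  translate([31, 0, 837]) cube([1054, 285, 31]);
  translate([31, 0, 1116]) cube([1054, 285, 31]);
  translate([31, 0, 1395]) cube([1054, 285, 31]);
}
translate([-405, 179, 0]) {
  translate([0, 0, 375]) cube([255, 355, 30]);
  cube([34, 34, 375]);
  translate([221, 0, 0]) cube([34, 34, 375]);
  translate([0, 321, 0]) cube([34, 34, 375]);
  translate([221, 321, 0]) cube([34, 34, 375]);
}
translate([1945, 179, 0]) {
  translate([0, 0, 375]) cube([255, 355, 30]);
  cube([34, 34, 375]);
  translate([221, 0, 0]) cube([34, 34, 375]);
  translate([0, 321, 0]) cube([34, 34, 375]);
  translate([221, 321, 0]) cube([34, 34, 375]);
}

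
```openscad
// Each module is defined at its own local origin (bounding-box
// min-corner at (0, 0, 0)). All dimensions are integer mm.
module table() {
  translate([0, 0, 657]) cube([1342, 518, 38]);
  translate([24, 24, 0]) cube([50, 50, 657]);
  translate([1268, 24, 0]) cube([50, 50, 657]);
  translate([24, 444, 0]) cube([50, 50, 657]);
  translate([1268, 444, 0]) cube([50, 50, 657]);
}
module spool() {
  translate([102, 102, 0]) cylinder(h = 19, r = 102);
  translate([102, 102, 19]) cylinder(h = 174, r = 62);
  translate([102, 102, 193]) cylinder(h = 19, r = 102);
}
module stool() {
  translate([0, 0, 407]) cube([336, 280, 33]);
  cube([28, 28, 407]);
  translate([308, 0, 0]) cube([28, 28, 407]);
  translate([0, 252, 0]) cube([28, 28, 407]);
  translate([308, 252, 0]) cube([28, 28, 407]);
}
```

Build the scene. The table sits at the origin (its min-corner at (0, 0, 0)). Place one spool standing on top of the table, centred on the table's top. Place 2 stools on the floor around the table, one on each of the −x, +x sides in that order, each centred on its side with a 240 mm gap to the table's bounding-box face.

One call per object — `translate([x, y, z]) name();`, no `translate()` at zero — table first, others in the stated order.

table();
translate([569, 157, 695]) spool();
translate([-576, 119, 0]) stool();
translate([1582, 119, 0]) stool();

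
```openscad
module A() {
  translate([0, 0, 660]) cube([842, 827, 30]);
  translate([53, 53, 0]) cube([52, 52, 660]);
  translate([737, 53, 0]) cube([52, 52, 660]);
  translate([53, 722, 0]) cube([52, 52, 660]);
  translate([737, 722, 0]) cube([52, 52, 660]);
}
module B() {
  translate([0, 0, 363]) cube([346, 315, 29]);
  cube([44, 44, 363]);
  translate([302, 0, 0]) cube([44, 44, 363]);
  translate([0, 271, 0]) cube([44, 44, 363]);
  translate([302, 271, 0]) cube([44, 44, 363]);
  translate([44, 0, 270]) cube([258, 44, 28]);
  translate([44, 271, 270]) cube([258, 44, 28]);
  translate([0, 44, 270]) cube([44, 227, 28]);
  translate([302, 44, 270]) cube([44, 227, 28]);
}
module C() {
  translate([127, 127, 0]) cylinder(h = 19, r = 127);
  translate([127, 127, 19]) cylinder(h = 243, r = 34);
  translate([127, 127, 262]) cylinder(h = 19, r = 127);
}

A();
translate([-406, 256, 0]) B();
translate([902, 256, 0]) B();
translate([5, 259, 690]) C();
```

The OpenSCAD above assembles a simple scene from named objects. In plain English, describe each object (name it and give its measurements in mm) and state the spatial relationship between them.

A is a table with a 842×827 mm rectangular top, 30 mm thick, top surface at z = 690 mm, supported by four 52×52 mm square legs, each inset 53 mm from the nearest pair of top edges, running from the floor.

B is a simple wooden stool: a rectangular seat 346 mm (x) by 315 mm (y), 29 mm thick, top face at z = 392 mm, on four square legs, each 44×44 mm in cross-section. The legs rest on z = 0, each flush with a corner of the seat. Four stretchers, 44 mm wide and 28 mm tall, connect adjacent legs with their undersides at z = 270 mm, each running between the inner faces of the legs it joins and aligned with the legs' outer faces on the other axis.

C is a spool: two coaxial disc flanges of radius 127 mm and thickness 19 mm, joined by a core cylinder of radius 34 mm and height 243 mm. The lower flange rests on z = 0 and the three cylinders share a vertical axis.

Two stools sit around the table at the −x, +x sides. The spool is on top of the table.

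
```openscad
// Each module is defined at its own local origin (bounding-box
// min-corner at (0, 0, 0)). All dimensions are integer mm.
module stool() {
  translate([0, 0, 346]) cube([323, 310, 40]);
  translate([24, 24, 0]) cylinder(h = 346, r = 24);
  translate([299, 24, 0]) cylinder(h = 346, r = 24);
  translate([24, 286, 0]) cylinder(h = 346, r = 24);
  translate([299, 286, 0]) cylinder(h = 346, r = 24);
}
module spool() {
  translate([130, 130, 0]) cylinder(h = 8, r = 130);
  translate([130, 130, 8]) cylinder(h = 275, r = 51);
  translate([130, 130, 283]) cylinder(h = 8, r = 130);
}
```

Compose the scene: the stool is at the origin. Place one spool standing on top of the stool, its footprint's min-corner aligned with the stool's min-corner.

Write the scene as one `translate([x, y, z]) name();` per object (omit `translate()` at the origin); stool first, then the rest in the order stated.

stool();
translate([0, 0, 386]) spool();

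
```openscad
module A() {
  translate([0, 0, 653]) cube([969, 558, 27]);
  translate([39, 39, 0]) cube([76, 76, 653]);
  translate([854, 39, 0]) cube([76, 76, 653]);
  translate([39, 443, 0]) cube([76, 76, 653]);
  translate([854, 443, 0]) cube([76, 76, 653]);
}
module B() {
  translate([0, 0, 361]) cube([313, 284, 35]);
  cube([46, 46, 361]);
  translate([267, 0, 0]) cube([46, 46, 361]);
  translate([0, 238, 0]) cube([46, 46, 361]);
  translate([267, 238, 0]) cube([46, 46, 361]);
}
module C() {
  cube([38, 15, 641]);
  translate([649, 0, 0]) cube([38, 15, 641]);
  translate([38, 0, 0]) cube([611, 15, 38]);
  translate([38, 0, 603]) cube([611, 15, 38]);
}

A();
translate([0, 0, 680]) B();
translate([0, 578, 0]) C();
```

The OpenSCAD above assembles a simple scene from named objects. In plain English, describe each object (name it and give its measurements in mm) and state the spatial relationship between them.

A is a table: top 969 mm (x) × 558 mm (y), 27 mm thick, upper face at z = 680 mm, on four 76×76 mm square legs, each inset 39 mm from the nearest pair of top edges, running from z = 0 to the bottom of the top.

B is a four-legged stool. The seat is 313×284 mm, 35 mm thick, top at z = 396 mm. It stands on four square legs, each 46×46 mm in cross-section, from z = 0 to the seat underside, each flush with a corner of the seat.

C is a rectangular picture frame lying in the x–z plane (depth along y). The opening is 611 mm wide (x) by 565 mm tall (z), surrounded by a border 38 mm wide on all four sides. The frame is 15 mm deep and is made of two full-height vertical stiles with two horizontal rails fitted between them.

The stool is on top of the table. The picture frame is on the floor beside the table on its +y side.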